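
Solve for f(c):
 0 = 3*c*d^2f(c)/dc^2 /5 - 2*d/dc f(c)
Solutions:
 f(c) = C1 + C2*c^(13/3)


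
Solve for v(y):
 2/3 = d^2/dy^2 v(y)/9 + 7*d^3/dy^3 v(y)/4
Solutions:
 v(y) = C1 + C2*y + C3*exp(-4*y/63) + 3*y^2


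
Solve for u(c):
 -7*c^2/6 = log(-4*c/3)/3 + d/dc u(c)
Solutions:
 u(c) = C1 - 7*c^3/18 - c*log(-c)/3 + c*(-log(2) + 1/3 + log(6)/3)


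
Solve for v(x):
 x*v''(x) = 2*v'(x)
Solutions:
 v(x) = C1 + C2*x^3


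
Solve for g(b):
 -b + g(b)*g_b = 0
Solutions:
 g(b) = -sqrt(C1 + b^2)
 g(b) = sqrt(C1 + b^2)


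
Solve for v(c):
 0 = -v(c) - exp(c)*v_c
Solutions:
 v(c) = C1*exp(exp(-c))


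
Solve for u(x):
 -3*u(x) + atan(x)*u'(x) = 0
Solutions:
 u(x) = C1*exp(3*Integral(1/atan(x), x))


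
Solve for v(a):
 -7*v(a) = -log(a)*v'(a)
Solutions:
 v(a) = C1*exp(7*li(a))


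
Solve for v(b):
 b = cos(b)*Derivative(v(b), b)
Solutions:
 v(b) = C1 + Integral(b/cos(b), b)


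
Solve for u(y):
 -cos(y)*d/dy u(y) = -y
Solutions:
 u(y) = C1 + Integral(y/cos(y), y)


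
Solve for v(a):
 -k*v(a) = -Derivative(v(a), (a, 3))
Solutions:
 v(a) = C1*exp(a*k^(1/3)) + C2*exp(a*k^(1/3)*(-1 + sqrt(3)*I)/2) + C3*exp(-a*k^(1/3)*(1 + sqrt(3)*I)/2)


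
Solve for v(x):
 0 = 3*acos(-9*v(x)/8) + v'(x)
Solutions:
 Integral(1/acos(-9*_y/8), (_y, v(x))) = C1 - 3*x


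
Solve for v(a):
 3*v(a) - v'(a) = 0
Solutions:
 v(a) = C1*exp(3*a)


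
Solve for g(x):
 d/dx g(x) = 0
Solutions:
 g(x) = C1


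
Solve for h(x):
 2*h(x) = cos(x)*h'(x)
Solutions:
 h(x) = C1*(sin(x) + 1)/(sin(x) - 1)


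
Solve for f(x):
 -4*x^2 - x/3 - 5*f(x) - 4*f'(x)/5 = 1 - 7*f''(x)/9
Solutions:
 f(x) = C1*exp(3*x*(6 - sqrt(911))/35) + C2*exp(3*x*(6 + sqrt(911))/35) - 4*x^2/5 + 71*x/375 - 13477/28125


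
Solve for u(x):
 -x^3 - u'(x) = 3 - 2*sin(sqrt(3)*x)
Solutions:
 u(x) = C1 - x^4/4 - 3*x - 2*sqrt(3)*cos(sqrt(3)*x)/3


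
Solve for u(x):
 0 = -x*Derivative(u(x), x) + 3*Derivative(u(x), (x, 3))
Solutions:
 u(x) = C1 + Integral(C2*airyai(3^(2/3)*x/3) + C3*airybi(3^(2/3)*x/3), x)


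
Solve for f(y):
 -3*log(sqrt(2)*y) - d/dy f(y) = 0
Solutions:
 f(y) = C1 - 3*y*log(y) - 3*y*log(2)/2 + 3*y


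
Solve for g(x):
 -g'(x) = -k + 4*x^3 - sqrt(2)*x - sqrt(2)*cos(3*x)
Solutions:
 g(x) = C1 + k*x - x^4 + sqrt(2)*x^2/2 + sqrt(2)*sin(3*x)/3


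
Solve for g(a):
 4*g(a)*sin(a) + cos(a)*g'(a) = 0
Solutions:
 g(a) = C1*cos(a)^4


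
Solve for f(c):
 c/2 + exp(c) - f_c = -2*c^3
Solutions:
 f(c) = C1 + c^4/2 + c^2/4 + exp(c)


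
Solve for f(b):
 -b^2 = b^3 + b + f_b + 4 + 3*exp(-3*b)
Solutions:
 f(b) = C1 - b^4/4 - b^3/3 - b^2/2 - 4*b + exp(-3*b)


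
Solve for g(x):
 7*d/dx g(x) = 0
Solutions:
 g(x) = C1


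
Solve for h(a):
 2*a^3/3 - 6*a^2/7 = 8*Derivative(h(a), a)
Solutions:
 h(a) = C1 + a^4/48 - a^3/28


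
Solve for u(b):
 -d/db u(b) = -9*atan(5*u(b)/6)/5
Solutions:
 Integral(1/atan(5*_y/6), (_y, u(b))) = C1 + 9*b/5


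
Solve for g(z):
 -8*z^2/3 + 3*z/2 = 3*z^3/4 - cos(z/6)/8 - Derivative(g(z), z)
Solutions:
 g(z) = C1 + 3*z^4/16 + 8*z^3/9 - 3*z^2/4 - 3*sin(z/6)/4


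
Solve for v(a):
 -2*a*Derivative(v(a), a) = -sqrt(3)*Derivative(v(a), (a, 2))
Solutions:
 v(a) = C1 + C2*erfi(3^(3/4)*a/3)


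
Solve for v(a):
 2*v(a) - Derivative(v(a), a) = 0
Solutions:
 v(a) = C1*exp(2*a)


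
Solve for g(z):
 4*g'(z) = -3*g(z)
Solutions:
 g(z) = C1*exp(-3*z/4)


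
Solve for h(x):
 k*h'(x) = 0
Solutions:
 h(x) = C1


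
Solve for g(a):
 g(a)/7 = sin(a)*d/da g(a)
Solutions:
 g(a) = C1*(cos(a) - 1)^(1/14)/(cos(a) + 1)^(1/14)


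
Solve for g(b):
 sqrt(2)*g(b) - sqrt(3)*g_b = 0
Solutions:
 g(b) = C1*exp(sqrt(6)*b/3)


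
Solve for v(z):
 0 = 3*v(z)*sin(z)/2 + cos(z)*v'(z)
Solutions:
 v(z) = C1*cos(z)^(3/2)


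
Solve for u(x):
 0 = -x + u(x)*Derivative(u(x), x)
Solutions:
 u(x) = -sqrt(C1 + x^2)
 u(x) = sqrt(C1 + x^2)


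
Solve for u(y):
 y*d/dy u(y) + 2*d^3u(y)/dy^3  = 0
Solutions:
 u(y) = C1 + Integral(C2*airyai(-2^(2/3)*y/2) + C3*airybi(-2^(2/3)*y/2), y)


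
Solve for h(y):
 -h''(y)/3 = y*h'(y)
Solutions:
 h(y) = C1 + C2*erf(sqrt(6)*y/2)


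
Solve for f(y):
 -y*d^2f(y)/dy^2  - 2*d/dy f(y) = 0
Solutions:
 f(y) = C1 + C2/y


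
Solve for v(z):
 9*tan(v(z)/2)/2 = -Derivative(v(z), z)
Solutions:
 v(z) = -2*asin(C1*exp(-9*z/4)) + 2*pi
 v(z) = 2*asin(C1*exp(-9*z/4))


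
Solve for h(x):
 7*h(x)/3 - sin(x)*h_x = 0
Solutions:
 h(x) = C1*(cos(x) - 1)^(7/6)/(cos(x) + 1)^(7/6)


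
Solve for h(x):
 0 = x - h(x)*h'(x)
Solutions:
 h(x) = -sqrt(C1 + x^2)
 h(x) = sqrt(C1 + x^2)


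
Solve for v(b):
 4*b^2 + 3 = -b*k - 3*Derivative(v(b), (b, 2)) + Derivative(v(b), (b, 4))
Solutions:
 v(b) = C1 + C2*b + C3*exp(-sqrt(3)*b) + C4*exp(sqrt(3)*b) - b^4/9 - b^3*k/18 - 17*b^2/18


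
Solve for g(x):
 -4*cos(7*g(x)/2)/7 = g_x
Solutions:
 g(x) = -2*asin((C1 + exp(4*x))/(C1 - exp(4*x)))/7 + 2*pi/7
 g(x) = 2*asin((C1 + exp(4*x))/(C1 - exp(4*x)))/7


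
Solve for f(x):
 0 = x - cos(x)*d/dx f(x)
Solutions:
 f(x) = C1 + Integral(x/cos(x), x)


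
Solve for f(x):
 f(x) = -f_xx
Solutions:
 f(x) = C1*sin(x) + C2*cos(x)


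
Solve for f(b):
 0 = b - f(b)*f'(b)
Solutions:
 f(b) = -sqrt(C1 + b^2)
 f(b) = sqrt(C1 + b^2)


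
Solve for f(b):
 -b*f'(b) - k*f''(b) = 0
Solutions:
 f(b) = C1 + C2*sqrt(k)*erf(sqrt(2)*b*sqrt(1/k)/2)


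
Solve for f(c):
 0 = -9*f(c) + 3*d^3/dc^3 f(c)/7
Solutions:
 f(c) = C3*exp(21^(1/3)*c) + (C1*sin(3^(5/6)*7^(1/3)*c/2) + C2*cos(3^(5/6)*7^(1/3)*c/2))*exp(-21^(1/3)*c/2)


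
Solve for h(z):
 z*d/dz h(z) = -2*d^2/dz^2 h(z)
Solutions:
 h(z) = C1 + C2*erf(z/2)


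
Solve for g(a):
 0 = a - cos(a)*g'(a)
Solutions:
 g(a) = C1 + Integral(a/cos(a), a)


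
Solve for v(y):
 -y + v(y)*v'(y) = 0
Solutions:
 v(y) = -sqrt(C1 + y^2)
 v(y) = sqrt(C1 + y^2)


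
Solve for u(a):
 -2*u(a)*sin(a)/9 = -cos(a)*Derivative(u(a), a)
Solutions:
 u(a) = C1/cos(a)^(2/9)


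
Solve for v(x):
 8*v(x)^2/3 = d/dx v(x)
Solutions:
 v(x) = -3/(C1 + 8*x)


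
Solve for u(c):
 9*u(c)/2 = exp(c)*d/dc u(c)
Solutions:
 u(c) = C1*exp(-9*exp(-c)/2)


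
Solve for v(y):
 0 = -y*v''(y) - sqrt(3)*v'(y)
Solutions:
 v(y) = C1 + C2*y^(1 - sqrt(3))


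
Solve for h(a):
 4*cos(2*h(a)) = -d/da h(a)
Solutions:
 h(a) = -asin((C1 + exp(16*a))/(C1 - exp(16*a)))/2 + pi/2
 h(a) = asin((C1 + exp(16*a))/(C1 - exp(16*a)))/2


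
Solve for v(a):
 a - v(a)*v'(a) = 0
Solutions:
 v(a) = -sqrt(C1 + a^2)
 v(a) = sqrt(C1 + a^2)


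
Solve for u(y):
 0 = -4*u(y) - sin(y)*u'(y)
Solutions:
 u(y) = C1*(cos(y)^2 + 2*cos(y) + 1)/(cos(y)^2 - 2*cos(y) + 1)


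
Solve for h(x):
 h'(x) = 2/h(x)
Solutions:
 h(x) = -sqrt(C1 + 4*x)
 h(x) = sqrt(C1 + 4*x)


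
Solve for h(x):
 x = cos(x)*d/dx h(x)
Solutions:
 h(x) = C1 + Integral(x/cos(x), x)


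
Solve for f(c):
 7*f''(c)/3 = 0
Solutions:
 f(c) = C1 + C2*c


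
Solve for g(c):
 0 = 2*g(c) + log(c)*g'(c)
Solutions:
 g(c) = C1*exp(-2*li(c))


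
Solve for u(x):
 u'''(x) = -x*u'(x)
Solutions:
 u(x) = C1 + Integral(C2*airyai(-x) + C3*airybi(-x), x)


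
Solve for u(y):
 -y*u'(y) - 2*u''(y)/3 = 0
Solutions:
 u(y) = C1 + C2*erf(sqrt(3)*y/2)


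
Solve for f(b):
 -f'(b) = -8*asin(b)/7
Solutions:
 f(b) = C1 + 8*b*asin(b)/7 + 8*sqrt(1 - b^2)/7


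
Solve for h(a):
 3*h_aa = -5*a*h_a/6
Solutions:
 h(a) = C1 + C2*erf(sqrt(5)*a/6)


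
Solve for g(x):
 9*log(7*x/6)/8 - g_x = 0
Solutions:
 g(x) = C1 + 9*x*log(x)/8 - 9*x*log(6)/8 - 9*x/8 + 9*x*log(7)/8


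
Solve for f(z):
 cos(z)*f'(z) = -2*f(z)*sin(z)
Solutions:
 f(z) = C1*cos(z)^2


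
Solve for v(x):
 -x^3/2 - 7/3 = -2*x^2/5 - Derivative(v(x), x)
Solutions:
 v(x) = C1 + x^4/8 - 2*x^3/15 + 7*x/3


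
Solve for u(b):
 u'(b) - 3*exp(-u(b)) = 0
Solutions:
 u(b) = log(C1 + 3*b)


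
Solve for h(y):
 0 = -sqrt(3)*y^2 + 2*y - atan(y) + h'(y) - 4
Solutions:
 h(y) = C1 + sqrt(3)*y^3/3 - y^2 + y*atan(y) + 4*y - log(y^2 + 1)/2


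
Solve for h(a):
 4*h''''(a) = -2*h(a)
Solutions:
 h(a) = (C1*sin(2^(1/4)*a/2) + C2*cos(2^(1/4)*a/2))*exp(-2^(1/4)*a/2) + (C3*sin(2^(1/4)*a/2) + C4*cos(2^(1/4)*a/2))*exp(2^(1/4)*a/2)


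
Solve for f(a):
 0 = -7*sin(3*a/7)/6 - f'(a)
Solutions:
 f(a) = C1 + 49*cos(3*a/7)/18


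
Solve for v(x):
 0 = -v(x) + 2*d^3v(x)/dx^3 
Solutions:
 v(x) = C3*exp(2^(2/3)*x/2) + (C1*sin(2^(2/3)*sqrt(3)*x/4) + C2*cos(2^(2/3)*sqrt(3)*x/4))*exp(-2^(2/3)*x/4)


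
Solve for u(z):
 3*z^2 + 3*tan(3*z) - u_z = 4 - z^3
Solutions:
 u(z) = C1 + z^4/4 + z^3 - 4*z - log(cos(3*z))


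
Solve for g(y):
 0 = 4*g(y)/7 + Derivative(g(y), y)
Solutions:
 g(y) = C1*exp(-4*y/7)


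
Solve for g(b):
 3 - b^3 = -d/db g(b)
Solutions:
 g(b) = C1 + b^4/4 - 3*b


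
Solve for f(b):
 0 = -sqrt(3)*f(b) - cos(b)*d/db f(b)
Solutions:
 f(b) = C1*(sin(b) - 1)^(sqrt(3)/2)/(sin(b) + 1)^(sqrt(3)/2)


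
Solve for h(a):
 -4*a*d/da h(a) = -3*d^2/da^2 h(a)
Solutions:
 h(a) = C1 + C2*erfi(sqrt(6)*a/3)


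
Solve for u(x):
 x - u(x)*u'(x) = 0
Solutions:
 u(x) = -sqrt(C1 + x^2)
 u(x) = sqrt(C1 + x^2)


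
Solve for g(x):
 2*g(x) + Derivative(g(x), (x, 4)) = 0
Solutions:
 g(x) = (C1*sin(2^(3/4)*x/2) + C2*cos(2^(3/4)*x/2))*exp(-2^(3/4)*x/2) + (C3*sin(2^(3/4)*x/2) + C4*cos(2^(3/4)*x/2))*exp(2^(3/4)*x/2)


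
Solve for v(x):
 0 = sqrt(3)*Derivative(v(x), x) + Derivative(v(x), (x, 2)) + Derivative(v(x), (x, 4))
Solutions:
 v(x) = C1 + C2*exp(2^(1/3)*sqrt(3)*x*(-2/(9 + sqrt(85))^(1/3) + 2^(1/3)*(9 + sqrt(85))^(1/3))/12)*sin(2^(1/3)*x*(2/(9 + sqrt(85))^(1/3) + 2^(1/3)*(9 + sqrt(85))^(1/3))/4) + C3*exp(2^(1/3)*sqrt(3)*x*(-2/(9 + sqrt(85))^(1/3) + 2^(1/3)*(9 + sqrt(85))^(1/3))/12)*cos(2^(1/3)*x*(2/(9 + sqrt(85))^(1/3) + 2^(1/3)*(9 + sqrt(85))^(1/3))/4) + C4*exp(-2^(1/3)*sqrt(3)*x*(-2/(9 + sqrt(85))^(1/3) + 2^(1/3)*(9 + sqrt(85))^(1/3))/6)


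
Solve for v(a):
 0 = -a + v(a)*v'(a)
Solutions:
 v(a) = -sqrt(C1 + a^2)
 v(a) = sqrt(C1 + a^2)


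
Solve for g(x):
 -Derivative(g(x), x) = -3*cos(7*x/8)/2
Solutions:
 g(x) = C1 + 12*sin(7*x/8)/7


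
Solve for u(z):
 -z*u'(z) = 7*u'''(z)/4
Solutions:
 u(z) = C1 + Integral(C2*airyai(-14^(2/3)*z/7) + C3*airybi(-14^(2/3)*z/7), z)


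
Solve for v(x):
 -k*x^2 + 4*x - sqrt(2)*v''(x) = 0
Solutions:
 v(x) = C1 + C2*x - sqrt(2)*k*x^4/24 + sqrt(2)*x^3/3


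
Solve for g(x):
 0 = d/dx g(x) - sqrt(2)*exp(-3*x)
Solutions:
 g(x) = C1 - sqrt(2)*exp(-3*x)/3


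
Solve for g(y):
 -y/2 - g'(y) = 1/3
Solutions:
 g(y) = C1 - y^2/4 - y/3


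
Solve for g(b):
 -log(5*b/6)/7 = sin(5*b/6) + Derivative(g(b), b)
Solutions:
 g(b) = C1 - b*log(b)/7 - b*log(5)/7 + b/7 + b*log(6)/7 + 6*cos(5*b/6)/5


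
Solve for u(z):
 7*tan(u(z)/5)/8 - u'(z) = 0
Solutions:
 u(z) = -5*asin(C1*exp(7*z/40)) + 5*pi
 u(z) = 5*asin(C1*exp(7*z/40))


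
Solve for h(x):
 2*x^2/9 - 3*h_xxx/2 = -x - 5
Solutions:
 h(x) = C1 + C2*x + C3*x^2 + x^5/405 + x^4/36 + 5*x^3/9


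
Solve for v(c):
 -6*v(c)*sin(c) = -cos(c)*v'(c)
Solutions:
 v(c) = C1/cos(c)^6


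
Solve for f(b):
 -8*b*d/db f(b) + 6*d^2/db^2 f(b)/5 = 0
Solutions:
 f(b) = C1 + C2*erfi(sqrt(30)*b/3)


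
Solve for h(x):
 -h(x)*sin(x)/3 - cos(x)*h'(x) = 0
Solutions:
 h(x) = C1*cos(x)^(1/3)


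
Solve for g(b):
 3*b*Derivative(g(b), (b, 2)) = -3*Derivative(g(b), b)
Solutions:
 g(b) = C1 + C2*log(b)


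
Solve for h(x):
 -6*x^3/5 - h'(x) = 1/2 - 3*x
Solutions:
 h(x) = C1 - 3*x^4/10 + 3*x^2/2 - x/2


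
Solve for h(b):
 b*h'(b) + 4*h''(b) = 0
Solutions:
 h(b) = C1 + C2*erf(sqrt(2)*b/4)


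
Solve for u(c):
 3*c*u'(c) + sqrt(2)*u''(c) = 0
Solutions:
 u(c) = C1 + C2*erf(2^(1/4)*sqrt(3)*c/2)


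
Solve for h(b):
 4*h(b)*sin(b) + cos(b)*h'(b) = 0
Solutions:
 h(b) = C1*cos(b)^4


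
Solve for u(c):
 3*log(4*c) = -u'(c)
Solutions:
 u(c) = C1 - 3*c*log(c) - c*log(64) + 3*c


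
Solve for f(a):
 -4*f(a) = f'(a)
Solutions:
 f(a) = C1*exp(-4*a)


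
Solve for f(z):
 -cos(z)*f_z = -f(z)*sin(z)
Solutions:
 f(z) = C1/cos(z)


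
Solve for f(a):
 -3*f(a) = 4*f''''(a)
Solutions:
 f(a) = (C1*sin(3^(1/4)*a/2) + C2*cos(3^(1/4)*a/2))*exp(-3^(1/4)*a/2) + (C3*sin(3^(1/4)*a/2) + C4*cos(3^(1/4)*a/2))*exp(3^(1/4)*a/2)


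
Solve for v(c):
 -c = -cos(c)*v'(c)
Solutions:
 v(c) = C1 + Integral(c/cos(c), c)


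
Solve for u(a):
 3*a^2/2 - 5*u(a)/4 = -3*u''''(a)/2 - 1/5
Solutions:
 u(a) = C1*exp(-5^(1/4)*6^(3/4)*a/6) + C2*exp(5^(1/4)*6^(3/4)*a/6) + C3*sin(5^(1/4)*6^(3/4)*a/6) + C4*cos(5^(1/4)*6^(3/4)*a/6) + 6*a^2/5 + 4/25


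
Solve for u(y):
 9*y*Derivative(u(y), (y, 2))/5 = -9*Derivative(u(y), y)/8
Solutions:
 u(y) = C1 + C2*y^(3/8)


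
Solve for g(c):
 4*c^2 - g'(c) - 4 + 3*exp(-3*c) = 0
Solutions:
 g(c) = C1 + 4*c^3/3 - 4*c - exp(-3*c)


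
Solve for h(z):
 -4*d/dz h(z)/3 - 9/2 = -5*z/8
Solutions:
 h(z) = C1 + 15*z^2/64 - 27*z/8


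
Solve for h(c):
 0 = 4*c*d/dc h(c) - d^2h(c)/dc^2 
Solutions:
 h(c) = C1 + C2*erfi(sqrt(2)*c)


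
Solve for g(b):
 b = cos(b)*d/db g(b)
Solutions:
 g(b) = C1 + Integral(b/cos(b), b)


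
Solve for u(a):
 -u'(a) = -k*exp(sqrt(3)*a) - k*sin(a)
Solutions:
 u(a) = C1 + sqrt(3)*k*exp(sqrt(3)*a)/3 - k*cos(a)


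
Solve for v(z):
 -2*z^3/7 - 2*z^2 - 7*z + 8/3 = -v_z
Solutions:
 v(z) = C1 + z^4/14 + 2*z^3/3 + 7*z^2/2 - 8*z/3


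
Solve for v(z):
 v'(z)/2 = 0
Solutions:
 v(z) = C1


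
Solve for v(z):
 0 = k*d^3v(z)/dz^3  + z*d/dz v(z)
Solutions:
 v(z) = C1 + Integral(C2*airyai(z*(-1/k)^(1/3)) + C3*airybi(z*(-1/k)^(1/3)), z)


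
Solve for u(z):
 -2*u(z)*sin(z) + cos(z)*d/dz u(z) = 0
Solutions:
 u(z) = C1/cos(z)^2


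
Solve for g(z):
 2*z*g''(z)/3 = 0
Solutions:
 g(z) = C1 + C2*z


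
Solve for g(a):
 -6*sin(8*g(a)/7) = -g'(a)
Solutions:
 -6*a + 7*log(cos(8*g(a)/7) - 1)/16 - 7*log(cos(8*g(a)/7) + 1)/16 = C1


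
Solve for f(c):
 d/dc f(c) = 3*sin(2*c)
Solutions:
 f(c) = C1 - 3*cos(2*c)/2


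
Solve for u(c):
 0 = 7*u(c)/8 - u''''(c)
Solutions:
 u(c) = C1*exp(-14^(1/4)*c/2) + C2*exp(14^(1/4)*c/2) + C3*sin(14^(1/4)*c/2) + C4*cos(14^(1/4)*c/2)


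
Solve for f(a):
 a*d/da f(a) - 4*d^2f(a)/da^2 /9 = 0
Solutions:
 f(a) = C1 + C2*erfi(3*sqrt(2)*a/4)


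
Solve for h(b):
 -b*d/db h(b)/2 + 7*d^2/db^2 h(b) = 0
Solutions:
 h(b) = C1 + C2*erfi(sqrt(7)*b/14)


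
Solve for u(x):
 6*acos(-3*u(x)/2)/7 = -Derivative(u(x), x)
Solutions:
 Integral(1/acos(-3*_y/2), (_y, u(x))) = C1 - 6*x/7


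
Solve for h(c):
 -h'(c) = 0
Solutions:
 h(c) = C1


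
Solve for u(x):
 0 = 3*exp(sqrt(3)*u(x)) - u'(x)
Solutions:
 u(x) = sqrt(3)*(2*log(-1/(C1 + 3*x)) - log(3))/6


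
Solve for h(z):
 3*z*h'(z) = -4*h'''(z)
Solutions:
 h(z) = C1 + Integral(C2*airyai(-6^(1/3)*z/2) + C3*airybi(-6^(1/3)*z/2), z)


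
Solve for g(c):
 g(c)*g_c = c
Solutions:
 g(c) = -sqrt(C1 + c^2)
 g(c) = sqrt(C1 + c^2)


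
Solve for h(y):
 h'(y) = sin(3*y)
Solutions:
 h(y) = C1 - cos(3*y)/3


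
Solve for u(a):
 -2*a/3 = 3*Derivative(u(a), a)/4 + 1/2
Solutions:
 u(a) = C1 - 4*a^2/9 - 2*a/3


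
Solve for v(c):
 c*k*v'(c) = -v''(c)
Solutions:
 v(c) = Piecewise((-sqrt(2)*sqrt(pi)*C1*erf(sqrt(2)*c*sqrt(k)/2)/(2*sqrt(k)) - C2, (k > 0) | (k < 0)), (-C1*c - C2, True))


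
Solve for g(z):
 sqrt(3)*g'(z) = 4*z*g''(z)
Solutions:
 g(z) = C1 + C2*z^(sqrt(3)/4 + 1)


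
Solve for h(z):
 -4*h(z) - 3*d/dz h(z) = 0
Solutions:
 h(z) = C1*exp(-4*z/3)


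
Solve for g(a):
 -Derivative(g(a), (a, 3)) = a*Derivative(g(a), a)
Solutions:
 g(a) = C1 + Integral(C2*airyai(-a) + C3*airybi(-a), a)


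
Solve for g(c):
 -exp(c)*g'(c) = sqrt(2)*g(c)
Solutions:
 g(c) = C1*exp(sqrt(2)*exp(-c))


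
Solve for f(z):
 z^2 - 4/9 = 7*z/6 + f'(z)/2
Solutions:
 f(z) = C1 + 2*z^3/3 - 7*z^2/6 - 8*z/9


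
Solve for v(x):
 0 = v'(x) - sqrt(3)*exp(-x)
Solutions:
 v(x) = C1 - sqrt(3)*exp(-x)


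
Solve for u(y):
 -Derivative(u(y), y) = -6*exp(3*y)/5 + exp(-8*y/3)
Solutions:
 u(y) = C1 + 2*exp(3*y)/5 + 3*exp(-8*y/3)/8


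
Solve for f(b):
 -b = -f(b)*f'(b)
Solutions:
 f(b) = -sqrt(C1 + b^2)
 f(b) = sqrt(C1 + b^2)


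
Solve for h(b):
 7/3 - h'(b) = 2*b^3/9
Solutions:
 h(b) = C1 - b^4/18 + 7*b/3


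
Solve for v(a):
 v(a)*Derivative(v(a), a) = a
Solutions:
 v(a) = -sqrt(C1 + a^2)
 v(a) = sqrt(C1 + a^2)


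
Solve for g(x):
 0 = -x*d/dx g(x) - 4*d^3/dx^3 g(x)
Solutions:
 g(x) = C1 + Integral(C2*airyai(-2^(1/3)*x/2) + C3*airybi(-2^(1/3)*x/2), x)


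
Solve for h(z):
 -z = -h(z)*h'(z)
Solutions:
 h(z) = -sqrt(C1 + z^2)
 h(z) = sqrt(C1 + z^2)


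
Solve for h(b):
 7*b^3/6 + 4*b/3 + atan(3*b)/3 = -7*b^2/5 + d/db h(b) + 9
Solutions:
 h(b) = C1 + 7*b^4/24 + 7*b^3/15 + 2*b^2/3 + b*atan(3*b)/3 - 9*b - log(9*b^2 + 1)/18


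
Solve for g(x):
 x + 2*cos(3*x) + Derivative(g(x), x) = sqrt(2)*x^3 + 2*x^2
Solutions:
 g(x) = C1 + sqrt(2)*x^4/4 + 2*x^3/3 - x^2/2 - 2*sin(3*x)/3


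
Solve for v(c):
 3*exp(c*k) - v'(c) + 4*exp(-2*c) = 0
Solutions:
 v(c) = C1 - 2*exp(-2*c) + 3*exp(c*k)/k


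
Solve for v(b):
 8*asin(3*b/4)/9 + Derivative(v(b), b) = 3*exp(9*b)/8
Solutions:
 v(b) = C1 - 8*b*asin(3*b/4)/9 - 8*sqrt(16 - 9*b^2)/27 + exp(9*b)/24


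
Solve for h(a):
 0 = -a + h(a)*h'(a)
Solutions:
 h(a) = -sqrt(C1 + a^2)
 h(a) = sqrt(C1 + a^2)


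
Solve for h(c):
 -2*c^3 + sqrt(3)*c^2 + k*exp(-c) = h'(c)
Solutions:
 h(c) = C1 - c^4/2 + sqrt(3)*c^3/3 - k*exp(-c)


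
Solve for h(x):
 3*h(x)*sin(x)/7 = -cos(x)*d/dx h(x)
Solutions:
 h(x) = C1*cos(x)^(3/7)


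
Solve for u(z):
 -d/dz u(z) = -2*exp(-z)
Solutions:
 u(z) = C1 - 2*exp(-z)


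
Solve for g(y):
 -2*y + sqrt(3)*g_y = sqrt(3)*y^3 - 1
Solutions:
 g(y) = C1 + y^4/4 + sqrt(3)*y^2/3 - sqrt(3)*y/3


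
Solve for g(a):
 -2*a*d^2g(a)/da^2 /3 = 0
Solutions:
 g(a) = C1 + C2*a


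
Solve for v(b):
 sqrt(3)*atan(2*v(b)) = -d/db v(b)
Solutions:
 Integral(1/atan(2*_y), (_y, v(b))) = C1 - sqrt(3)*b


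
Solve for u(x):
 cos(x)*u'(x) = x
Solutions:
 u(x) = C1 + Integral(x/cos(x), x)


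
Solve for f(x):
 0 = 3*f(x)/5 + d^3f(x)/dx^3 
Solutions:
 f(x) = C3*exp(-3^(1/3)*5^(2/3)*x/5) + (C1*sin(3^(5/6)*5^(2/3)*x/10) + C2*cos(3^(5/6)*5^(2/3)*x/10))*exp(3^(1/3)*5^(2/3)*x/10)


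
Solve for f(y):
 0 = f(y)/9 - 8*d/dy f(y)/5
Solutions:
 f(y) = C1*exp(5*y/72)


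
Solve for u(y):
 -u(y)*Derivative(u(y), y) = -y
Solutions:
 u(y) = -sqrt(C1 + y^2)
 u(y) = sqrt(C1 + y^2)


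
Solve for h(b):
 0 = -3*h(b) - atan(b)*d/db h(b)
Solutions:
 h(b) = C1*exp(-3*Integral(1/atan(b), b))


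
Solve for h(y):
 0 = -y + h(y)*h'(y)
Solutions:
 h(y) = -sqrt(C1 + y^2)
 h(y) = sqrt(C1 + y^2)


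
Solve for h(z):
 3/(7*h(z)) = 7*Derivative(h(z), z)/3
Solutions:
 h(z) = -sqrt(C1 + 18*z)/7
 h(z) = sqrt(C1 + 18*z)/7


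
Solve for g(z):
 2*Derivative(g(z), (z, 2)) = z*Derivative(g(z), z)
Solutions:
 g(z) = C1 + C2*erfi(z/2)


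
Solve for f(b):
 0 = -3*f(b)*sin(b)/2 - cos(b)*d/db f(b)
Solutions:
 f(b) = C1*cos(b)^(3/2)


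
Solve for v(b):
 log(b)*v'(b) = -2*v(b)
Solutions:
 v(b) = C1*exp(-2*li(b))


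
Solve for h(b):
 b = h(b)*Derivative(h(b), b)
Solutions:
 h(b) = -sqrt(C1 + b^2)
 h(b) = sqrt(C1 + b^2)


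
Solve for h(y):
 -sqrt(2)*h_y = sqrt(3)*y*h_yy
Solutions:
 h(y) = C1 + C2*y^(1 - sqrt(6)/3)


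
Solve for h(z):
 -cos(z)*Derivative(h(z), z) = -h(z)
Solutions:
 h(z) = C1*sqrt(sin(z) + 1)/sqrt(sin(z) - 1)


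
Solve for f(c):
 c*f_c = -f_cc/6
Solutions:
 f(c) = C1 + C2*erf(sqrt(3)*c)


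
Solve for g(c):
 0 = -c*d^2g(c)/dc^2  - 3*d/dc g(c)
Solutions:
 g(c) = C1 + C2/c^2


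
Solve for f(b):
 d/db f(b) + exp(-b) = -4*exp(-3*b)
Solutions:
 f(b) = C1 + exp(-b) + 4*exp(-3*b)/3


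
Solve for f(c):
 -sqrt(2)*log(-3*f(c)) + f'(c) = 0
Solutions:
 -sqrt(2)*Integral(1/(log(-_y) + log(3)), (_y, f(c)))/2 = C1 - c


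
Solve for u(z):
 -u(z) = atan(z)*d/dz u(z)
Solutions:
 u(z) = C1*exp(-Integral(1/atan(z), z))


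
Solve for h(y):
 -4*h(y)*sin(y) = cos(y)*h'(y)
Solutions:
 h(y) = C1*cos(y)^4


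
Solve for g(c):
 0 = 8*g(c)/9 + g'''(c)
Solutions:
 g(c) = C3*exp(-2*3^(1/3)*c/3) + (C1*sin(3^(5/6)*c/3) + C2*cos(3^(5/6)*c/3))*exp(3^(1/3)*c/3)


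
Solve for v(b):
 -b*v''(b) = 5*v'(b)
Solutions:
 v(b) = C1 + C2/b^4


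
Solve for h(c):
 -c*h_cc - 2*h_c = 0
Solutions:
 h(c) = C1 + C2/c


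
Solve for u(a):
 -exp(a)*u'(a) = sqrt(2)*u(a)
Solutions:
 u(a) = C1*exp(sqrt(2)*exp(-a))


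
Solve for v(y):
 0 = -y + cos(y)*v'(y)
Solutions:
 v(y) = C1 + Integral(y/cos(y), y)


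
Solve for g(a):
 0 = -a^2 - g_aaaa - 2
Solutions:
 g(a) = C1 + C2*a + C3*a^2 + C4*a^3 - a^6/360 - a^4/12


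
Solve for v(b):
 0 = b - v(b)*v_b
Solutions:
 v(b) = -sqrt(C1 + b^2)
 v(b) = sqrt(C1 + b^2)


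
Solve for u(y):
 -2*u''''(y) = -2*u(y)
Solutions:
 u(y) = C1*exp(-y) + C2*exp(y) + C3*sin(y) + C4*cos(y)


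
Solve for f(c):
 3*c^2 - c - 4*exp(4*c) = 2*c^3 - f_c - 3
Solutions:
 f(c) = C1 + c^4/2 - c^3 + c^2/2 - 3*c + exp(4*c)


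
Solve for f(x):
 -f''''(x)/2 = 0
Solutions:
 f(x) = C1 + C2*x + C3*x^2 + C4*x^3


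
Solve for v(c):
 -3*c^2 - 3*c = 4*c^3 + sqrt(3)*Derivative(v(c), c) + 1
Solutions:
 v(c) = C1 - sqrt(3)*c^4/3 - sqrt(3)*c^3/3 - sqrt(3)*c^2/2 - sqrt(3)*c/3


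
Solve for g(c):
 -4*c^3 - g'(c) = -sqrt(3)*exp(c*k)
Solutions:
 g(c) = C1 - c^4 + sqrt(3)*exp(c*k)/k


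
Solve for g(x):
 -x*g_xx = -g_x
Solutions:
 g(x) = C1 + C2*x^2


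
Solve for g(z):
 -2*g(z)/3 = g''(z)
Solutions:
 g(z) = C1*sin(sqrt(6)*z/3) + C2*cos(sqrt(6)*z/3)


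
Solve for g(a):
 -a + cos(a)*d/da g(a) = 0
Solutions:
 g(a) = C1 + Integral(a/cos(a), a)


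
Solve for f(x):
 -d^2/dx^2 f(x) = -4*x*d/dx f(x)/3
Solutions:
 f(x) = C1 + C2*erfi(sqrt(6)*x/3)


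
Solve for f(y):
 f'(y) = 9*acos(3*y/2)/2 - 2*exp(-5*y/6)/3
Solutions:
 f(y) = C1 + 9*y*acos(3*y/2)/2 - 3*sqrt(4 - 9*y^2)/2 + 4*exp(-5*y/6)/5


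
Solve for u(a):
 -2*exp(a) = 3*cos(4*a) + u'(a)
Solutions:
 u(a) = C1 - 2*exp(a) - 3*sin(4*a)/4


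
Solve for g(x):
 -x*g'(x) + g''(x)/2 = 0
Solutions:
 g(x) = C1 + C2*erfi(x)


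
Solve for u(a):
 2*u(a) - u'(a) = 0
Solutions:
 u(a) = C1*exp(2*a)


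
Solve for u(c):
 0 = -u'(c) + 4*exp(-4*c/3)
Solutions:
 u(c) = C1 - 3*exp(-4*c/3)


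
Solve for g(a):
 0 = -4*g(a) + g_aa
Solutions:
 g(a) = C1*exp(-2*a) + C2*exp(2*a)


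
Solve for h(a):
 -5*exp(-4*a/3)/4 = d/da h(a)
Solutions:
 h(a) = C1 + 15*exp(-4*a/3)/16


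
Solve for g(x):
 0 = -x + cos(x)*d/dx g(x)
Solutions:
 g(x) = C1 + Integral(x/cos(x), x)


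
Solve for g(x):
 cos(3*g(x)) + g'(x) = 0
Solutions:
 g(x) = -asin((C1 + exp(6*x))/(C1 - exp(6*x)))/3 + pi/3
 g(x) = asin((C1 + exp(6*x))/(C1 - exp(6*x)))/3


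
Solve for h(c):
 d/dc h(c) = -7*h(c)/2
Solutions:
 h(c) = C1*exp(-7*c/2)


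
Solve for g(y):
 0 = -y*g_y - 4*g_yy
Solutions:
 g(y) = C1 + C2*erf(sqrt(2)*y/4)


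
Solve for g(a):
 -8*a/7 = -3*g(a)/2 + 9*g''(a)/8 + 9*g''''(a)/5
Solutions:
 g(a) = C1*exp(-sqrt(3)*a*sqrt(-15 + sqrt(2145))/12) + C2*exp(sqrt(3)*a*sqrt(-15 + sqrt(2145))/12) + C3*sin(sqrt(3)*a*sqrt(15 + sqrt(2145))/12) + C4*cos(sqrt(3)*a*sqrt(15 + sqrt(2145))/12) + 16*a/21


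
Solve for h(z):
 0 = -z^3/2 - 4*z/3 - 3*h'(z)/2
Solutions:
 h(z) = C1 - z^4/12 - 4*z^2/9


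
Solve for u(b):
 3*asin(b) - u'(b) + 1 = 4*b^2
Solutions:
 u(b) = C1 - 4*b^3/3 + 3*b*asin(b) + b + 3*sqrt(1 - b^2)


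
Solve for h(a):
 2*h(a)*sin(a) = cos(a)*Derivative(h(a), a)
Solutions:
 h(a) = C1/cos(a)^2


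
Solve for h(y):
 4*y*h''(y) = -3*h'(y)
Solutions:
 h(y) = C1 + C2*y^(1/4)


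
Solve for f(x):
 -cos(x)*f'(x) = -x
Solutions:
 f(x) = C1 + Integral(x/cos(x), x)


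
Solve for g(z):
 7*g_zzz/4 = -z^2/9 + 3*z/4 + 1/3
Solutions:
 g(z) = C1 + C2*z + C3*z^2 - z^5/945 + z^4/56 + 2*z^3/63


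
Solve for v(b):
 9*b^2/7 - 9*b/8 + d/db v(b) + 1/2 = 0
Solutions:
 v(b) = C1 - 3*b^3/7 + 9*b^2/16 - b/2


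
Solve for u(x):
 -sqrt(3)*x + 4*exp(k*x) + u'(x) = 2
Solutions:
 u(x) = C1 + sqrt(3)*x^2/2 + 2*x - 4*exp(k*x)/k


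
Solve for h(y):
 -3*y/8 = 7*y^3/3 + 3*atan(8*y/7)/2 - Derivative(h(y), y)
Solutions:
 h(y) = C1 + 7*y^4/12 + 3*y^2/16 + 3*y*atan(8*y/7)/2 - 21*log(64*y^2 + 49)/32


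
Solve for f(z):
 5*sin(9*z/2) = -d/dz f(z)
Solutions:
 f(z) = C1 + 10*cos(9*z/2)/9


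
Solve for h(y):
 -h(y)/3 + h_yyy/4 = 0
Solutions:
 h(y) = C3*exp(6^(2/3)*y/3) + (C1*sin(2^(2/3)*3^(1/6)*y/2) + C2*cos(2^(2/3)*3^(1/6)*y/2))*exp(-6^(2/3)*y/6)


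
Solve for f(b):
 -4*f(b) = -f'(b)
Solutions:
 f(b) = C1*exp(4*b)


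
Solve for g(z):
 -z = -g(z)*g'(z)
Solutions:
 g(z) = -sqrt(C1 + z^2)
 g(z) = sqrt(C1 + z^2)


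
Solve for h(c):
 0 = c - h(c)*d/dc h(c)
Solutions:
 h(c) = -sqrt(C1 + c^2)
 h(c) = sqrt(C1 + c^2)


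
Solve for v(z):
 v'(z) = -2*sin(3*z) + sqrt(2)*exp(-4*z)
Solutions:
 v(z) = C1 + 2*cos(3*z)/3 - sqrt(2)*exp(-4*z)/4


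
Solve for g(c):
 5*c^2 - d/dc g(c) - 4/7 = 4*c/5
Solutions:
 g(c) = C1 + 5*c^3/3 - 2*c^2/5 - 4*c/7


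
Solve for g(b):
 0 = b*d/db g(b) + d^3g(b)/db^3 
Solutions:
 g(b) = C1 + Integral(C2*airyai(-b) + C3*airybi(-b), b)


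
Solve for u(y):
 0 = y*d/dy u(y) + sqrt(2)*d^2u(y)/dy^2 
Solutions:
 u(y) = C1 + C2*erf(2^(1/4)*y/2)


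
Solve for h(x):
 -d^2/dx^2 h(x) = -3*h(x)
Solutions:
 h(x) = C1*exp(-sqrt(3)*x) + C2*exp(sqrt(3)*x)


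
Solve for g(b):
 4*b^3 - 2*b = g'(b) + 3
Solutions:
 g(b) = C1 + b^4 - b^2 - 3*b


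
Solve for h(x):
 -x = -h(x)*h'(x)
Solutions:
 h(x) = -sqrt(C1 + x^2)
 h(x) = sqrt(C1 + x^2)


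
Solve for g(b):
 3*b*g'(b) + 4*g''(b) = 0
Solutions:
 g(b) = C1 + C2*erf(sqrt(6)*b/4)


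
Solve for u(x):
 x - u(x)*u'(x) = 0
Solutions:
 u(x) = -sqrt(C1 + x^2)
 u(x) = sqrt(C1 + x^2)


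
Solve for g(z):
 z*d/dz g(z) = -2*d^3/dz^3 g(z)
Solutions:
 g(z) = C1 + Integral(C2*airyai(-2^(2/3)*z/2) + C3*airybi(-2^(2/3)*z/2), z)


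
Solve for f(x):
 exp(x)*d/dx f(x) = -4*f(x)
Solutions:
 f(x) = C1*exp(4*exp(-x))


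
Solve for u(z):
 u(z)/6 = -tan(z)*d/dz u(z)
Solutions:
 u(z) = C1/sin(z)^(1/6)


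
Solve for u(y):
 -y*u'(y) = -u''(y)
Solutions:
 u(y) = C1 + C2*erfi(sqrt(2)*y/2)


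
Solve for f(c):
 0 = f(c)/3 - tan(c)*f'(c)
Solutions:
 f(c) = C1*sin(c)^(1/3)


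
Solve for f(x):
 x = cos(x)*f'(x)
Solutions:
 f(x) = C1 + Integral(x/cos(x), x)


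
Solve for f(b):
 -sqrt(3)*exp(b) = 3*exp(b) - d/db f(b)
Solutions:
 f(b) = C1 + sqrt(3)*exp(b) + 3*exp(b)


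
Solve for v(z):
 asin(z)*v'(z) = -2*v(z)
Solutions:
 v(z) = C1*exp(-2*Integral(1/asin(z), z))


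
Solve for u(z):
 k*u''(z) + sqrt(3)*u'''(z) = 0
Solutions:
 u(z) = C1 + C2*z + C3*exp(-sqrt(3)*k*z/3)


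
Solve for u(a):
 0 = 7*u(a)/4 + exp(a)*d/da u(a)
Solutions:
 u(a) = C1*exp(7*exp(-a)/4)


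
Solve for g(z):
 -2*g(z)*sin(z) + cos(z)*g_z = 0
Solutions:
 g(z) = C1/cos(z)^2


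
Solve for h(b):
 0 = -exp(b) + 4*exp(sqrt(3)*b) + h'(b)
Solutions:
 h(b) = C1 + exp(b) - 4*sqrt(3)*exp(sqrt(3)*b)/3


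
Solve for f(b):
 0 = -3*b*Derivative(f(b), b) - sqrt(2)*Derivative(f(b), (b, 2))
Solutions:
 f(b) = C1 + C2*erf(2^(1/4)*sqrt(3)*b/2)


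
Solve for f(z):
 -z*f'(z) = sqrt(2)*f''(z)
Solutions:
 f(z) = C1 + C2*erf(2^(1/4)*z/2)


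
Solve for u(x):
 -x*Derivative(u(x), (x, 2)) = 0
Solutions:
 u(x) = C1 + C2*x


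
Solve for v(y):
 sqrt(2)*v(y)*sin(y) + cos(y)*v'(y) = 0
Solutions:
 v(y) = C1*cos(y)^(sqrt(2))


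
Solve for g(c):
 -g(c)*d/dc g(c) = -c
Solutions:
 g(c) = -sqrt(C1 + c^2)
 g(c) = sqrt(C1 + c^2)


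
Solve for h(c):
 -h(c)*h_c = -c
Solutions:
 h(c) = -sqrt(C1 + c^2)
 h(c) = sqrt(C1 + c^2)


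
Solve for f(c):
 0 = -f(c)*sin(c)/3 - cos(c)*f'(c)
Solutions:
 f(c) = C1*cos(c)^(1/3)


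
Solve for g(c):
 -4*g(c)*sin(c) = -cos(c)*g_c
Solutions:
 g(c) = C1/cos(c)^4


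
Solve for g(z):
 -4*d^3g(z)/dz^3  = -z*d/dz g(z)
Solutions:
 g(z) = C1 + Integral(C2*airyai(2^(1/3)*z/2) + C3*airybi(2^(1/3)*z/2), z)


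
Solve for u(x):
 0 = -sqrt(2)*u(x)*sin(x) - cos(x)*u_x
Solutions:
 u(x) = C1*cos(x)^(sqrt(2))


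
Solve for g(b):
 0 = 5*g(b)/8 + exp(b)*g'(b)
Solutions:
 g(b) = C1*exp(5*exp(-b)/8)


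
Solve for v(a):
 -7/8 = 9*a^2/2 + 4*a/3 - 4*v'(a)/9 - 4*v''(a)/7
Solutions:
 v(a) = C1 + C2*exp(-7*a/9) + 27*a^3/8 - 645*a^2/56 + 49527*a/1568


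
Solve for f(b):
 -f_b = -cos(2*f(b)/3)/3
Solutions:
 -b/3 - 3*log(sin(2*f(b)/3) - 1)/4 + 3*log(sin(2*f(b)/3) + 1)/4 = C1


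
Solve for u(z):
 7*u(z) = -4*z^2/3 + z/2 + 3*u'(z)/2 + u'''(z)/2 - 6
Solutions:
 u(z) = C3*exp(2*z) - 4*z^2/21 - z/98 + (C1*sin(sqrt(6)*z) + C2*cos(sqrt(6)*z))*exp(-z) - 1179/1372


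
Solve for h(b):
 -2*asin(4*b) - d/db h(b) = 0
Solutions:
 h(b) = C1 - 2*b*asin(4*b) - sqrt(1 - 16*b^2)/2


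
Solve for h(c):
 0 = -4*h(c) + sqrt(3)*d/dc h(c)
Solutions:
 h(c) = C1*exp(4*sqrt(3)*c/3)


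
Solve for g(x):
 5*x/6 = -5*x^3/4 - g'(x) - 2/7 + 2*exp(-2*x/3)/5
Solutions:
 g(x) = C1 - 5*x^4/16 - 5*x^2/12 - 2*x/7 - 3*exp(-2*x/3)/5


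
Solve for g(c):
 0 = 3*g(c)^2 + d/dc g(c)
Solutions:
 g(c) = 1/(C1 + 3*c)


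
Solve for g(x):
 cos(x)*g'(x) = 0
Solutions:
 g(x) = C1


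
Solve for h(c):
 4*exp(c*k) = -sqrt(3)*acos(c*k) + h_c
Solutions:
 h(c) = C1 + 4*Piecewise((exp(c*k)/k, Ne(k, 0)), (c, True)) + sqrt(3)*Piecewise((c*acos(c*k) - sqrt(-c^2*k^2 + 1)/k, Ne(k, 0)), (pi*c/2, True))


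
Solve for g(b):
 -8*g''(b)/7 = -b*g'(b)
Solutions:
 g(b) = C1 + C2*erfi(sqrt(7)*b/4)


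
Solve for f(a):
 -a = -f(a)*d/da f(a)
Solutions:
 f(a) = -sqrt(C1 + a^2)
 f(a) = sqrt(C1 + a^2)


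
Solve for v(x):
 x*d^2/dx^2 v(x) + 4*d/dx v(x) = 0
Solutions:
 v(x) = C1 + C2/x^3


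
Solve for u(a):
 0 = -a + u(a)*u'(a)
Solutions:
 u(a) = -sqrt(C1 + a^2)
 u(a) = sqrt(C1 + a^2)


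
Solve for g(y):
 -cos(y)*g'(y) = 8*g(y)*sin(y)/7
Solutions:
 g(y) = C1*cos(y)^(8/7)


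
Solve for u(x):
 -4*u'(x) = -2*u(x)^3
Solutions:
 u(x) = -sqrt(-1/(C1 + x))
 u(x) = sqrt(-1/(C1 + x))


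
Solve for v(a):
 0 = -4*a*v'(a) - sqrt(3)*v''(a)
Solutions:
 v(a) = C1 + C2*erf(sqrt(2)*3^(3/4)*a/3)


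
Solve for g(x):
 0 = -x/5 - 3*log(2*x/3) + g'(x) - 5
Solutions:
 g(x) = C1 + x^2/10 + 3*x*log(x) + x*log(8/27) + 2*x


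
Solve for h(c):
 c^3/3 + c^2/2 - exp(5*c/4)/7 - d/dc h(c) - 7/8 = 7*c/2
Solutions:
 h(c) = C1 + c^4/12 + c^3/6 - 7*c^2/4 - 7*c/8 - 4*exp(5*c/4)/35


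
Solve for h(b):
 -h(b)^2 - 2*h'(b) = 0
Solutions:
 h(b) = 2/(C1 + b)


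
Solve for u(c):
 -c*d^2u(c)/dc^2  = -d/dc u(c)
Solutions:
 u(c) = C1 + C2*c^2


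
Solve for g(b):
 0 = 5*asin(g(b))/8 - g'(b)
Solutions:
 Integral(1/asin(_y), (_y, g(b))) = C1 + 5*b/8


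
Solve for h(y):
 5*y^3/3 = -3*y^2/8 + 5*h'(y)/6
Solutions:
 h(y) = C1 + y^4/2 + 3*y^3/20


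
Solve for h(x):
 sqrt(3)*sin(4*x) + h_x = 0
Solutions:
 h(x) = C1 + sqrt(3)*cos(4*x)/4


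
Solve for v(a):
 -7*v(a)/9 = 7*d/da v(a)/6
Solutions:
 v(a) = C1*exp(-2*a/3)


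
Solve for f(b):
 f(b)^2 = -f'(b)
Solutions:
 f(b) = 1/(C1 + b)


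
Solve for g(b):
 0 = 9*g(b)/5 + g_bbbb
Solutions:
 g(b) = (C1*sin(5^(3/4)*sqrt(6)*b/10) + C2*cos(5^(3/4)*sqrt(6)*b/10))*exp(-5^(3/4)*sqrt(6)*b/10) + (C3*sin(5^(3/4)*sqrt(6)*b/10) + C4*cos(5^(3/4)*sqrt(6)*b/10))*exp(5^(3/4)*sqrt(6)*b/10)


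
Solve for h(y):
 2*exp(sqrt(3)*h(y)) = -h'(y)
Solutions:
 h(y) = sqrt(3)*(2*log(1/(C1 + 2*y)) - log(3))/6


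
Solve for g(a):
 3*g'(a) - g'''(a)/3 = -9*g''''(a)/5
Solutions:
 g(a) = C1 + C2*exp(a*(10*2^(1/3)*5^(2/3)/(243*sqrt(531141) + 177097)^(1/3) + 20 + 2^(2/3)*5^(1/3)*(243*sqrt(531141) + 177097)^(1/3))/324)*sin(10^(1/3)*sqrt(3)*a*(-2^(1/3)*(243*sqrt(531141) + 177097)^(1/3) + 10*5^(1/3)/(243*sqrt(531141) + 177097)^(1/3))/324) + C3*exp(a*(10*2^(1/3)*5^(2/3)/(243*sqrt(531141) + 177097)^(1/3) + 20 + 2^(2/3)*5^(1/3)*(243*sqrt(531141) + 177097)^(1/3))/324)*cos(10^(1/3)*sqrt(3)*a*(-2^(1/3)*(243*sqrt(531141) + 177097)^(1/3) + 10*5^(1/3)/(243*sqrt(531141) + 177097)^(1/3))/324) + C4*exp(a*(-2^(2/3)*5^(1/3)*(243*sqrt(531141) + 177097)^(1/3) - 10*2^(1/3)*5^(2/3)/(243*sqrt(531141) + 177097)^(1/3) + 10)/162)


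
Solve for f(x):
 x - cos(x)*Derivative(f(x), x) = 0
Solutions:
 f(x) = C1 + Integral(x/cos(x), x)


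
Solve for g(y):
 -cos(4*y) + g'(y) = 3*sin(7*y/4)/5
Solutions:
 g(y) = C1 + sin(4*y)/4 - 12*cos(7*y/4)/35


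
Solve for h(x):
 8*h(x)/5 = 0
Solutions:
 h(x) = 0


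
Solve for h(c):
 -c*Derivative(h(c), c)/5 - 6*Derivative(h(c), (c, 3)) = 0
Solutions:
 h(c) = C1 + Integral(C2*airyai(-30^(2/3)*c/30) + C3*airybi(-30^(2/3)*c/30), c)


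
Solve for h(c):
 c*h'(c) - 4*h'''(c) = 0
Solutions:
 h(c) = C1 + Integral(C2*airyai(2^(1/3)*c/2) + C3*airybi(2^(1/3)*c/2), c)


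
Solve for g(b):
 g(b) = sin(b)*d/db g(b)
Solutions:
 g(b) = C1*sqrt(cos(b) - 1)/sqrt(cos(b) + 1)


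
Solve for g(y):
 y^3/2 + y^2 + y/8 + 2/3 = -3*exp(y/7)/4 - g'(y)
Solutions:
 g(y) = C1 - y^4/8 - y^3/3 - y^2/16 - 2*y/3 - 21*exp(y/7)/4


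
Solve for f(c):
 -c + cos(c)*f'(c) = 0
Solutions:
 f(c) = C1 + Integral(c/cos(c), c)


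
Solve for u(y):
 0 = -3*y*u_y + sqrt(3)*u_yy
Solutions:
 u(y) = C1 + C2*erfi(sqrt(2)*3^(1/4)*y/2)


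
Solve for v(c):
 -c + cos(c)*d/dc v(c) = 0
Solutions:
 v(c) = C1 + Integral(c/cos(c), c)


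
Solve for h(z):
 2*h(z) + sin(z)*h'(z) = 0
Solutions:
 h(z) = C1*(cos(z) + 1)/(cos(z) - 1)


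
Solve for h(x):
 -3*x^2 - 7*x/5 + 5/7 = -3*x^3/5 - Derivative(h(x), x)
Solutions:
 h(x) = C1 - 3*x^4/20 + x^3 + 7*x^2/10 - 5*x/7


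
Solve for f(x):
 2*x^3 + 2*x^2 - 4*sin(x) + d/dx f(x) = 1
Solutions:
 f(x) = C1 - x^4/2 - 2*x^3/3 + x - 4*cos(x)


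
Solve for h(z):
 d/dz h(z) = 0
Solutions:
 h(z) = C1


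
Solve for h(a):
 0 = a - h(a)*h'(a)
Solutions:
 h(a) = -sqrt(C1 + a^2)
 h(a) = sqrt(C1 + a^2)


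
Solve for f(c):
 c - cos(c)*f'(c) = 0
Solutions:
 f(c) = C1 + Integral(c/cos(c), c)


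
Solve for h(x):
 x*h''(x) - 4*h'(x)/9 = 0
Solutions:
 h(x) = C1 + C2*x^(13/9)


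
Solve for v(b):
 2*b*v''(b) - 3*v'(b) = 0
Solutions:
 v(b) = C1 + C2*b^(5/2)


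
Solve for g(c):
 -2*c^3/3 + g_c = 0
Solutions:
 g(c) = C1 + c^4/6


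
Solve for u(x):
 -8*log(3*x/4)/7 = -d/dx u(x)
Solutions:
 u(x) = C1 + 8*x*log(x)/7 - 16*x*log(2)/7 - 8*x/7 + 8*x*log(3)/7


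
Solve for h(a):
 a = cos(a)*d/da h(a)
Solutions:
 h(a) = C1 + Integral(a/cos(a), a)


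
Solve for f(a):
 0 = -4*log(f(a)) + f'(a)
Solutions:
 li(f(a)) = C1 + 4*a


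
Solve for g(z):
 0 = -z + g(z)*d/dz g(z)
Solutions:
 g(z) = -sqrt(C1 + z^2)
 g(z) = sqrt(C1 + z^2)


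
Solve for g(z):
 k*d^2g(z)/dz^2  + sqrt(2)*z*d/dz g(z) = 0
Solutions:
 g(z) = C1 + C2*sqrt(k)*erf(2^(3/4)*z*sqrt(1/k)/2)


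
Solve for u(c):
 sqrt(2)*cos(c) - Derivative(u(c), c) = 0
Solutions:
 u(c) = C1 + sqrt(2)*sin(c)


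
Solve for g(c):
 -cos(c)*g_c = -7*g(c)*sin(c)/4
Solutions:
 g(c) = C1/cos(c)^(7/4)


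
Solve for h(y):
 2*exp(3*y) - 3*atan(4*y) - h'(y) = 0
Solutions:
 h(y) = C1 - 3*y*atan(4*y) + 2*exp(3*y)/3 + 3*log(16*y^2 + 1)/8


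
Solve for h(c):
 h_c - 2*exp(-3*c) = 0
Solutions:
 h(c) = C1 - 2*exp(-3*c)/3


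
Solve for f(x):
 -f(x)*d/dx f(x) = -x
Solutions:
 f(x) = -sqrt(C1 + x^2)
 f(x) = sqrt(C1 + x^2)


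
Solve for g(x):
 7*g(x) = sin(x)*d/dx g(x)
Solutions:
 g(x) = C1*sqrt(cos(x) - 1)*(cos(x)^3 - 3*cos(x)^2 + 3*cos(x) - 1)/(sqrt(cos(x) + 1)*(cos(x)^3 + 3*cos(x)^2 + 3*cos(x) + 1))


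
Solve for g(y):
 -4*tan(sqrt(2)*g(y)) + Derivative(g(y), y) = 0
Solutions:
 g(y) = sqrt(2)*(pi - asin(C1*exp(4*sqrt(2)*y)))/2
 g(y) = sqrt(2)*asin(C1*exp(4*sqrt(2)*y))/2


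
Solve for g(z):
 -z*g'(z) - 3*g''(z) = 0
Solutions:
 g(z) = C1 + C2*erf(sqrt(6)*z/6)


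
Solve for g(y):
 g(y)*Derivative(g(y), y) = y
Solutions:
 g(y) = -sqrt(C1 + y^2)
 g(y) = sqrt(C1 + y^2)


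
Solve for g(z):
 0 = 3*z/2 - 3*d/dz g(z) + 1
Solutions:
 g(z) = C1 + z^2/4 + z/3


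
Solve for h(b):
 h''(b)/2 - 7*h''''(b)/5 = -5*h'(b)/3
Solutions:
 h(b) = C1 + C2*exp(-210^(1/3)*b*(210^(1/3)/(sqrt(43890) + 210)^(1/3) + (sqrt(43890) + 210)^(1/3))/84)*sin(3^(1/6)*70^(1/3)*b*(-3^(2/3)*(sqrt(43890) + 210)^(1/3) + 3*70^(1/3)/(sqrt(43890) + 210)^(1/3))/84) + C3*exp(-210^(1/3)*b*(210^(1/3)/(sqrt(43890) + 210)^(1/3) + (sqrt(43890) + 210)^(1/3))/84)*cos(3^(1/6)*70^(1/3)*b*(-3^(2/3)*(sqrt(43890) + 210)^(1/3) + 3*70^(1/3)/(sqrt(43890) + 210)^(1/3))/84) + C4*exp(210^(1/3)*b*(210^(1/3)/(sqrt(43890) + 210)^(1/3) + (sqrt(43890) + 210)^(1/3))/42)


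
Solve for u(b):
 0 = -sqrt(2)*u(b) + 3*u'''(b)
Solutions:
 u(b) = C3*exp(2^(1/6)*3^(2/3)*b/3) + (C1*sin(6^(1/6)*b/2) + C2*cos(6^(1/6)*b/2))*exp(-2^(1/6)*3^(2/3)*b/6)


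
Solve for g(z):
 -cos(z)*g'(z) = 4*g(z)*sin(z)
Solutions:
 g(z) = C1*cos(z)^4


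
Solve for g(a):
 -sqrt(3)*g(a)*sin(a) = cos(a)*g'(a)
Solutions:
 g(a) = C1*cos(a)^(sqrt(3))


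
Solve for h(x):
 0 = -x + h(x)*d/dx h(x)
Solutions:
 h(x) = -sqrt(C1 + x^2)
 h(x) = sqrt(C1 + x^2)


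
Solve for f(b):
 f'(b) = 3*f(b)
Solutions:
 f(b) = C1*exp(3*b)


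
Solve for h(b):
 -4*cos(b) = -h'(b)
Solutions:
 h(b) = C1 + 4*sin(b)


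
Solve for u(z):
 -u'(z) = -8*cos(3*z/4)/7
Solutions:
 u(z) = C1 + 32*sin(3*z/4)/21


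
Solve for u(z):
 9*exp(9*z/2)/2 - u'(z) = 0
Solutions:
 u(z) = C1 + exp(9*z/2)


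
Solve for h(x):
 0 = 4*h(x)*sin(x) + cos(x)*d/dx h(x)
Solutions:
 h(x) = C1*cos(x)^4


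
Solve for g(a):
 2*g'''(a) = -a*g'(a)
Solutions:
 g(a) = C1 + Integral(C2*airyai(-2^(2/3)*a/2) + C3*airybi(-2^(2/3)*a/2), a)


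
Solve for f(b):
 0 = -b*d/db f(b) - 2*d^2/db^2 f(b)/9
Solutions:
 f(b) = C1 + C2*erf(3*b/2)


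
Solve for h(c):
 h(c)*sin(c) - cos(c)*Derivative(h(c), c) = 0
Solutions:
 h(c) = C1/cos(c)


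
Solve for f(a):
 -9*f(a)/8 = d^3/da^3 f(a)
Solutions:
 f(a) = C3*exp(-3^(2/3)*a/2) + (C1*sin(3*3^(1/6)*a/4) + C2*cos(3*3^(1/6)*a/4))*exp(3^(2/3)*a/4)


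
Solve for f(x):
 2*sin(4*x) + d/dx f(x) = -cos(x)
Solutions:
 f(x) = C1 - sin(x) + cos(4*x)/2


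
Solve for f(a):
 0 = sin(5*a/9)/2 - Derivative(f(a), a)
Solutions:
 f(a) = C1 - 9*cos(5*a/9)/10


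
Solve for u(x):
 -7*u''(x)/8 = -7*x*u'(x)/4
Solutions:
 u(x) = C1 + C2*erfi(x)


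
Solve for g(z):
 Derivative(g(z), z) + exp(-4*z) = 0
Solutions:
 g(z) = C1 + exp(-4*z)/4


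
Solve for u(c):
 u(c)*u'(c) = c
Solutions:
 u(c) = -sqrt(C1 + c^2)
 u(c) = sqrt(C1 + c^2)


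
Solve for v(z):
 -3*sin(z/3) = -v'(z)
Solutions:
 v(z) = C1 - 9*cos(z/3)


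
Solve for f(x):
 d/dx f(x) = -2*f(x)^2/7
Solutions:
 f(x) = 7/(C1 + 2*x)


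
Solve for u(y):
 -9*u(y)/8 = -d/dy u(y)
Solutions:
 u(y) = C1*exp(9*y/8)
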